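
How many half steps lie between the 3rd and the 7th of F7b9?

6

The chord tones of F7b9 (F dominant seventh flat nine) are F-A-C-Eb-Gb.
A to Eb is a diminished fifth: 6 semitones.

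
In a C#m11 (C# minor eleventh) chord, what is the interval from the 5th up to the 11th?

m7

Spelling the chord: C#-E-G#-B-D#-F#.
That puts G# below F#.
G# up to F# is 10 semitones, a half step narrower than a major seventh, so the interval is minor.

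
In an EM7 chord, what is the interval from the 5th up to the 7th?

M3

The chord tones of Emaj7 are E–G#–B–D#.
The 5th is B and the 7th is D#.
From B to D# is 4 semitones, exactly the major third.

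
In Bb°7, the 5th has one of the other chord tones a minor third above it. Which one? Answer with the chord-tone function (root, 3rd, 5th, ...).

Bb diminished seventh: Bb-Db-Fb-Abb.
The 5th is Fb. A minor third above Fb is Abb.
Abb is the chord's 7th.

7th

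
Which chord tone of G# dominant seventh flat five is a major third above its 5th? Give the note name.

G#7b5 is spelled G#-B#-D-F#.
The 5th is D. A major third above D is F#.
F# is the chord's 7th.

F#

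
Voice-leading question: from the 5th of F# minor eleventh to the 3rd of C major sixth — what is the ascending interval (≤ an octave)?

minor 3rd

F# minor eleventh has C# as its 5th, and C major sixth has E as its 3rd.
From C# to E: 3 semitones over a third = minor.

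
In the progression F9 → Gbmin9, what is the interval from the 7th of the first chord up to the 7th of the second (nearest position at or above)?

F9 has Eb as its 7th, and Gbmin9 has Fb as its 7th.
2 letter names make it a second; at 1 semitone (a half step narrower than major) the quality is minor.

minor second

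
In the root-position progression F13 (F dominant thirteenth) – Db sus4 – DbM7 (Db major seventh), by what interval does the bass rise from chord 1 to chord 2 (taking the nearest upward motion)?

m6

The roots are F and Db.
6 letter names make it a sixth; at 8 semitones (a half step narrower than major) the quality is minor.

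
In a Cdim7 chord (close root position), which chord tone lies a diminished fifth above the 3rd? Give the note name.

Bbb

C°7 is spelled C Eb Gb Bbb.
The 3rd is Eb. A diminished fifth above Eb is Bbb.
Bbb is the chord's 7th.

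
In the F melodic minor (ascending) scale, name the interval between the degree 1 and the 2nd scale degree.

major 2nd

The scale runs F G Ab Bb C D E.
Degree 1 = F; degree 2 = G.
From F to G is 2 semitones, exactly the major second.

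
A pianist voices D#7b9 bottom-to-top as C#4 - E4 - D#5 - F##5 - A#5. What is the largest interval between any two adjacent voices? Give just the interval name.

major seventh

Adjacent intervals: C#4→E4 = minor third; E4→D#5 = major seventh; D#5→F##5 = major third; F##5→A#5 = minor third.
The largest is E4 to D#5, a major seventh (11 semitones).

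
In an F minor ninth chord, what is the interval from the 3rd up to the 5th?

The chord tones of F minor ninth are F, A♭, C, E♭, G.
The 3rd is A♭ and the 5th is C.
A♭ up to C spans 3 letter names and 4 semitones — a major third.

major 3rd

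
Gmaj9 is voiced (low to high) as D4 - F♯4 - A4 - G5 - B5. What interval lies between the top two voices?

major third

Those voices are G5 and B5.
G up to B spans 3 letter names and 4 semitones — a major third.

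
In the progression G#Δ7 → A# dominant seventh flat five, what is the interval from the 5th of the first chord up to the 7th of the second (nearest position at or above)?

The 5th of G#Δ7 is D#; the 7th of A# dominant seventh flat five is G#.
From D# to G# is 5 semitones, exactly the perfect fourth.

perfect fourth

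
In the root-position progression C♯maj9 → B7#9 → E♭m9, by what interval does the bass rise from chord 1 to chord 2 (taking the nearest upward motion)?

The roots are C♯ and B.
7 letter names make it a seventh; at 10 semitones (a half step narrower than major) the quality is minor.

minor 7th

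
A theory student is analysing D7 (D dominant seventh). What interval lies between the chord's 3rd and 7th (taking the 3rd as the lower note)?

D7 (D dominant seventh): D–F#–A–C.
That puts F# below C.
From F# to C: 6 semitones over a fifth = diminished.

diminished fifth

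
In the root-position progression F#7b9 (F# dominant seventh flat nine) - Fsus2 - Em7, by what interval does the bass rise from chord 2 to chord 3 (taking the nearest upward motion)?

The roots are F and E.
Counting 7 letters and 11 half steps from F gives a major seventh.

major seventh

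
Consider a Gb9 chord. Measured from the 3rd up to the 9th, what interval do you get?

minor seventh

Spelling the chord: Gb-Bb-Db-Fb-Ab.
That puts Bb below Ab.
Bb up to Ab is 10 semitones, a half step narrower than a major seventh, so the interval is minor.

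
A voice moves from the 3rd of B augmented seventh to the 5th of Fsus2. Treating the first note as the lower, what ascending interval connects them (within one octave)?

B augmented seventh has D♯ as its 3rd, and Fsus2 has C as its 5th.
D♯ up to C is 9 semitones, a whole step narrower than a major seventh, so the interval is diminished.

diminished 7th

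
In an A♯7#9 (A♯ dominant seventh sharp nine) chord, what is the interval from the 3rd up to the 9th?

A♯7#9: A♯-C𝄪-E♯-G♯-B𝄪.
3rd = C𝄪; 9th = B𝄪.
Counting 7 letters and 11 half steps from C𝄪 gives a major seventh.

major seventh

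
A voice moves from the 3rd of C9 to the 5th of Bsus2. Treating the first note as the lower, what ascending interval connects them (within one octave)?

C9 has E as its 3rd, and Bsus2 has F# as its 5th.
E up to F# spans 2 letter names and 2 semitones — a major second.

major second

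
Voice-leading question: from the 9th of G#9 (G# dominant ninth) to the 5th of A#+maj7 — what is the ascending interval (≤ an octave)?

G#9 (G# dominant ninth) has A# as its 9th, and A#+maj7 has E## as its 5th.
From A# to E##: 8 semitones over a fifth = augmented.

augmented fifth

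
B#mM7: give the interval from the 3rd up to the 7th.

augmented 5th

The chord tones of B#m(maj7) (B# minor-major seventh) are B#–D#–F##–A##.
3rd = D#; 7th = A##.
5 letter names make it a fifth; at 8 semitones (a half step wider than perfect) the quality is augmented.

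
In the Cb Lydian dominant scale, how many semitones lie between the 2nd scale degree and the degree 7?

8

The scale is Cb Db Eb F Gb Ab Bbb.
Db up to Bbb is a minor sixth — 8 semitones.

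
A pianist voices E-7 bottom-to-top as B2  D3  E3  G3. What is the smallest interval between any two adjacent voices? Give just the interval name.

Adjacent intervals: B2→D3 = minor third; D3→E3 = major second; E3→G3 = minor third.
The smallest is D3 to E3, a major second (2 semitones).

major second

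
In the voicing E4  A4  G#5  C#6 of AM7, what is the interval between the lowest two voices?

Those voices are E4 and A4.
E up to A spans 4 letter names and 5 semitones — a perfect fourth.

perfect 4th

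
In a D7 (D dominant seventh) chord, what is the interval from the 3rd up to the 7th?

D7 is spelled D, F#, A, C.
So we need the interval from F# up to C.
F# up to C is 6 semitones, a half step narrower than a perfect fifth, so the interval is diminished.
That tritone between 3rd and 7th is what gives the dominant seventh its pull toward resolution.

d5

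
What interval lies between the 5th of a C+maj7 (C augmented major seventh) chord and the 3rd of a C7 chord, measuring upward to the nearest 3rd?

minor sixth

C+maj7 (C augmented major seventh) has G# as its 5th, and C7 has E as its 3rd.
From G# to E: 8 semitones over a sixth = minor.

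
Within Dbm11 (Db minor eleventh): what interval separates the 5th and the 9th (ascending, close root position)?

perfect fifth

The chord tones of Dbm11 are Db Fb Ab Cb Eb Gb.
That puts Ab below Eb.
From Ab to Eb is 7 semitones, exactly the perfect fifth.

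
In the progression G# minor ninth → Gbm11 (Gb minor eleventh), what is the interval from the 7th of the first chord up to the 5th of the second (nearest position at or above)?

diminished 6th

The 7th of G# minor ninth is F#; the 5th of Gbm11 (Gb minor eleventh) is Db.
From F# to Db: 7 semitones over a sixth = diminished.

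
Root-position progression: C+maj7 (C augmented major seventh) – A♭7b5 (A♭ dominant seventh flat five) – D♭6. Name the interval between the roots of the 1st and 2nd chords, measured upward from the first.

The roots are C and A♭.
C up to A♭ is 8 semitones, a half step narrower than a major sixth, so the interval is minor.

m6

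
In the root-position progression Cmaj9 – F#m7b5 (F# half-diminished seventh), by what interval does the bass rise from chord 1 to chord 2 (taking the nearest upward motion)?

The roots are C and F#.
4 letter names make it a fourth; at 6 semitones (a half step wider than perfect) the quality is augmented.

augmented fourth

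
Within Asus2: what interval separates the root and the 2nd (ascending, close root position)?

The chord tones of Asus2 (A sus2) are A, B, E.
The root is A and the 2nd is B.
Counting 2 letters and 2 half steps from A gives a major second.

major second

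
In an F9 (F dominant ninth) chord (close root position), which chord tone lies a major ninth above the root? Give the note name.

G

F9 (F dominant ninth): F-A-C-Eb-G.
The root is F. A major ninth above F is G.
G is the chord's 9th.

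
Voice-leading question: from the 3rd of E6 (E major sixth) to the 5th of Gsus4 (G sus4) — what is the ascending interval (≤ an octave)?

diminished fifth

E6 (E major sixth) has G# as its 3rd, and Gsus4 (G sus4) has D as its 5th.
From G# to D: 6 semitones over a fifth = diminished.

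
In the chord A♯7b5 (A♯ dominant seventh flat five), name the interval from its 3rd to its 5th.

diminished third

Spelling the chord: A♯ C𝄪 E G♯.
3rd = C𝄪; 5th = E.
3 letter names make it a third; at 2 semitones (a whole step narrower than major) the quality is diminished.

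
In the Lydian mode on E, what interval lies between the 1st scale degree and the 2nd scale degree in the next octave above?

major ninth

E lydian: E F# G# A# B C# D#.
So we need the interval from E up to F#.
E up to F# spans 9 letter names and 14 semitones — a major ninth.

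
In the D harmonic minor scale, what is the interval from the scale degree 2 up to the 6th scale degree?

The scale runs D E F G A B♭ C♯.
Scale degree 2 = E; scale degree 6 = B♭.
From E to B♭: 6 semitones over a fifth = diminished.

diminished 5th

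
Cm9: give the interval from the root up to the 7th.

minor seventh

Cm9 is spelled C, Eb, G, Bb, D.
Root = C; 7th = Bb.
C up to Bb is 10 semitones, a half step narrower than a major seventh, so the interval is minor.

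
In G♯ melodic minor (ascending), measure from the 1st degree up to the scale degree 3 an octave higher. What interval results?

minor tenth

G♯ melodic minor: G♯ A♯ B C♯ D♯ E♯ F𝄪.
That puts G♯ below B.
10 letter names make it a tenth; at 15 semitones (a half step narrower than major) the quality is minor.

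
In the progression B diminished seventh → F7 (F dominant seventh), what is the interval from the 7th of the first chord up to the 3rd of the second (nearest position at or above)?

B diminished seventh has Ab as its 7th, and F7 (F dominant seventh) has A as its 3rd.
1 letter names make it a unison; at 1 semitone (a half step wider than perfect) the quality is augmented.

augmented 1st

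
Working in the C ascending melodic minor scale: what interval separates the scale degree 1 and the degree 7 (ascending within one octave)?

C melodic minor: C D Eb F G A B.
That puts C below B.
From C to B is 11 semitones, exactly the major seventh.

major seventh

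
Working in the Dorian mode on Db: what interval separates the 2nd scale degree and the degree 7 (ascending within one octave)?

minor 6th

Db dorian: Db Eb Fb Gb Ab Bb Cb.
The 2nd scale degree is Eb and the 7th scale degree is Cb.
Eb up to Cb is 8 semitones, a half step narrower than a major sixth, so the interval is minor.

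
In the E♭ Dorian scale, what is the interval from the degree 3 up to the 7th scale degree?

perfect fifth

The scale runs E♭ F G♭ A♭ B♭ C D♭.
That puts G♭ below D♭.
G♭ up to D♭ spans 5 letter names and 7 semitones — a perfect fifth.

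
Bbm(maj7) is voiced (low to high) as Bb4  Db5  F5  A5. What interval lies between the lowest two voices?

Those voices are Bb4 and Db5.
From Bb to Db: 3 semitones over a third = minor.

minor third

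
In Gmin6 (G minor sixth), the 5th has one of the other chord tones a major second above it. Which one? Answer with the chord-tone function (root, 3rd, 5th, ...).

Gmin6: G-B♭-D-E.
The 5th is D. A major second above D is E.
E is the chord's 6th.

6th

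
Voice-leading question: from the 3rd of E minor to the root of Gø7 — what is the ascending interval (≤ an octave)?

The 3rd of E minor is G; the root of Gø7 is G.
From G to G is 0 semitones, exactly the perfect unison.

perfect 1st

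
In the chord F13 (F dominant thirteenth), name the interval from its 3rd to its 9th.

Spelling the chord: F-A-C-Eb-G-D.
The 3rd is A and the 9th is G.
7 letter names make it a seventh; at 10 semitones (a half step narrower than major) the quality is minor.

minor seventh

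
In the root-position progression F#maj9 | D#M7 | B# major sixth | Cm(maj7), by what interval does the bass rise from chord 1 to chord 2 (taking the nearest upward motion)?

major sixth

The roots are F# and D#.
From F# to D# is 9 semitones, exactly the major sixth.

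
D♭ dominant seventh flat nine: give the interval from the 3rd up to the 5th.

D♭7b9 (D♭ dominant seventh flat nine): D♭ F A♭ C♭ E𝄫.
The 3rd is F and the 5th is A♭.
3 letter names make it a third; at 3 semitones (a half step narrower than major) the quality is minor.

minor third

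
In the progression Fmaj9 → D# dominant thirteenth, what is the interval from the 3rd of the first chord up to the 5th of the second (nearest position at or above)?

Fmaj9 has A as its 3rd, and D# dominant thirteenth has A# as its 5th.
From A to A#: 1 semitone over a unison = augmented.

A1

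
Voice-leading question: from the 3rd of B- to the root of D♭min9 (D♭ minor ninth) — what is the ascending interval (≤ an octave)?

B- has D as its 3rd, and D♭min9 (D♭ minor ninth) has D♭ as its root.
8 letter names make it an octave; at 11 semitones (a half step narrower than perfect) the quality is diminished.

diminished octave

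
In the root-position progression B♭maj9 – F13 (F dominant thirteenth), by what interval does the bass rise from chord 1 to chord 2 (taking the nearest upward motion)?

The roots are B♭ and F.
Counting 5 letters and 7 half steps from B♭ gives a perfect fifth.

P5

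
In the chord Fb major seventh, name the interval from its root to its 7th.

The chord tones of FbΔ7 (Fb major seventh) are Fb–Ab–Cb–Eb.
Root = Fb; 7th = Eb.
Counting 7 letters and 11 half steps from Fb gives a major seventh.

major seventh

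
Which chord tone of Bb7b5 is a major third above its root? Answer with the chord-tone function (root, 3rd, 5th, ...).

3rd

The chord tones of Bb7b5 (Bb dominant seventh flat five) are Bb–D–Fb–Ab.
The root is Bb. A major third above Bb is D.
D is the chord's 3rd.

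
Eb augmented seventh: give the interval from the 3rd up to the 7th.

diminished 5th

Spelling the chord: Eb–G–B–Db.
That puts G below Db.
G up to Db is 6 semitones, a half step narrower than a perfect fifth, so the interval is diminished.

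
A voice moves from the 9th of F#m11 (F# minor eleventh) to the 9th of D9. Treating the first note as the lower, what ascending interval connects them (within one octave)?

The 9th of F#m11 (F# minor eleventh) is G#; the 9th of D9 is E.
6 letter names make it a sixth; at 8 semitones (a half step narrower than major) the quality is minor.

m6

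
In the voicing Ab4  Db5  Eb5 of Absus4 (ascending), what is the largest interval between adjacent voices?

perfect fourth

Adjacent intervals: Ab4→Db5 = perfect fourth; Db5→Eb5 = major second.
The largest is Ab4 to Db5, a perfect fourth (5 semitones).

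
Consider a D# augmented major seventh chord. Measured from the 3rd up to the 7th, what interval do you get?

perfect fifth

D#+maj7 (D# augmented major seventh) is spelled D#-F##-A##-C##.
3rd = F##; 7th = C##.
From F## to C## is 7 semitones, exactly the perfect fifth.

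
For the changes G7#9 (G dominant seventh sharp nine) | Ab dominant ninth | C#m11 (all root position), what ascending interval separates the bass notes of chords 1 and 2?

minor 2nd

The roots are G and Ab.
G up to Ab is 1 semitone, a half step narrower than a major second, so the interval is minor.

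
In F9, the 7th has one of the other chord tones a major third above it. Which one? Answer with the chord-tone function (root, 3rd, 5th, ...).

F9: F A C Eb G.
The 7th is Eb. A major third above Eb is G.
G is the chord's 9th.

9th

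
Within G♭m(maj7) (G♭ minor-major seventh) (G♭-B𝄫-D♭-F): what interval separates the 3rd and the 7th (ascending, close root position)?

So we need the interval from B𝄫 up to F.
From B𝄫 to F: 8 semitones over a fifth = augmented.

augmented 5th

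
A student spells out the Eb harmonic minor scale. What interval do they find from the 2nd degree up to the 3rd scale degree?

minor second

Eb harmonic minor: Eb F Gb Ab Bb Cb D.
That puts F below Gb.
F up to Gb is 1 semitone, a half step narrower than a major second, so the interval is minor.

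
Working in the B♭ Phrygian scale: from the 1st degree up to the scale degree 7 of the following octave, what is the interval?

minor 14th

B♭ phrygian: B♭ C♭ D♭ E♭ F G♭ A♭.
So we need the interval from B♭ up to A♭.
From B♭ to A♭: 22 semitones over a fourteenth = minor.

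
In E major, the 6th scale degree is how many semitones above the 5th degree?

2

The scale is E F# G# A B C# D#.
B up to C# is a major second — 2 semitones.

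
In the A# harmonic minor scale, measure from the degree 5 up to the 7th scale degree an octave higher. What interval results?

A# harmonic minor: A# B# C# D# E# F# G##.
So we need the interval from E# up to G##.
Counting 10 letters and 16 half steps from E# gives a major tenth.

major tenth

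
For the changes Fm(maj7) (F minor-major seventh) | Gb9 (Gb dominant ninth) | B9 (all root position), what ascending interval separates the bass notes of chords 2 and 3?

The roots are Gb and B.
3 letter names make it a third; at 5 semitones (a half step wider than major) the quality is augmented.

augmented 3rd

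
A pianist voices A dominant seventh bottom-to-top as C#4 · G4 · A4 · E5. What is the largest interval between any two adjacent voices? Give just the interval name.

Adjacent intervals: C#4→G4 = diminished fifth; G4→A4 = major second; A4→E5 = perfect fifth.
The largest is A4 to E5, a perfect fifth (7 semitones).

perfect fifth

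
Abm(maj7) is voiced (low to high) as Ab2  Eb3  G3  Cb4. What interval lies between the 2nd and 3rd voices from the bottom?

Those voices are Eb3 and G3.
From Eb to G is 4 semitones, exactly the major third.

major third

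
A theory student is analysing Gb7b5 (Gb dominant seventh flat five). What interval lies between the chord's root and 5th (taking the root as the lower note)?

Gb dominant seventh flat five is spelled Gb-Bb-Dbb-Fb.
So we need the interval from Gb up to Dbb.
Gb up to Dbb is 6 semitones, a half step narrower than a perfect fifth, so the interval is diminished.

diminished 5th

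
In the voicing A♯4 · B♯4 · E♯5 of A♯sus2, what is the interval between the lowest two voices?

M2

Those voices are A♯4 and B♯4.
From A♯ to B♯ is 2 semitones, exactly the major second.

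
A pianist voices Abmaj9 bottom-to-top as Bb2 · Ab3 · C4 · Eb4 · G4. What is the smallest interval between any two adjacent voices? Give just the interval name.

Adjacent intervals: Bb2→Ab3 = minor seventh; Ab3→C4 = major third; C4→Eb4 = minor third; Eb4→G4 = major third.
The smallest is C4 to Eb4, a minor third (3 semitones).

minor 3rd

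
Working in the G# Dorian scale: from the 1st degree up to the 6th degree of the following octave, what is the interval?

The scale runs G# A# B C# D# E# F#.
The 1st degree is G# and the degree 6 (up an octave) is E#.
From G# to E# is 21 semitones, exactly the major thirteenth.

major thirteenth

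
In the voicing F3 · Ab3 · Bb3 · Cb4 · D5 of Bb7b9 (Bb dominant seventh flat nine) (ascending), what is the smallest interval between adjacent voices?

Adjacent intervals: F3→Ab3 = minor third; Ab3→Bb3 = major second; Bb3→Cb4 = minor second; Cb4→D5 = augmented ninth.
The smallest is Bb3 to Cb4, a minor second (1 semitone).

minor second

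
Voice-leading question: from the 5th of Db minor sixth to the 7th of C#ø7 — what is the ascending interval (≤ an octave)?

augmented second

Db minor sixth has Ab as its 5th, and C#ø7 has B as its 7th.
From Ab to B: 3 semitones over a second = augmented.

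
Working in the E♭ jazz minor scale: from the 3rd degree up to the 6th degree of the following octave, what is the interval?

Spelling the E♭ jazz minor scale: E♭ F G♭ A♭ B♭ C D.
That puts G♭ below C.
11 letter names make it an eleventh; at 18 semitones (a half step wider than perfect) the quality is augmented.

augmented eleventh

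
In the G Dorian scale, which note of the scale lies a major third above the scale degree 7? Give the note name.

The scale is G A B♭ C D E F.
The scale degree 7 is F; a major third above that is A — scale degree 2.

A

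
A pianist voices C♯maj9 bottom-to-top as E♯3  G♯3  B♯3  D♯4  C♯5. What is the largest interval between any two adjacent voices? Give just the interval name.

Adjacent intervals: E♯3→G♯3 = minor third; G♯3→B♯3 = major third; B♯3→D♯4 = minor third; D♯4→C♯5 = minor seventh.
The largest is D♯4 to C♯5, a minor seventh (10 semitones).

minor seventh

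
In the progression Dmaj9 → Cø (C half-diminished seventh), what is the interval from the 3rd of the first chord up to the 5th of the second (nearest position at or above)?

Dmaj9 has F# as its 3rd, and Cø (C half-diminished seventh) has Gb as its 5th.
2 letter names make it a second; at 0 semitones (a whole step narrower than major) the quality is diminished.

diminished second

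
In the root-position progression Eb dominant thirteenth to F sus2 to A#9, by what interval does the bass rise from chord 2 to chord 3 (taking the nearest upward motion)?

The roots are F and A#.
From F to A#: 5 semitones over a third = augmented.

A3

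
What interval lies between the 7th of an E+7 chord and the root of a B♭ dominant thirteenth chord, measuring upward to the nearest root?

minor sixth

E+7 has D as its 7th, and B♭ dominant thirteenth has B♭ as its root.
D up to B♭ is 8 semitones, a half step narrower than a major sixth, so the interval is minor.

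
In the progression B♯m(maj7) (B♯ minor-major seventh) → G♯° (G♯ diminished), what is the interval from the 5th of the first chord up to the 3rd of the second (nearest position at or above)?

d4

The 5th of B♯m(maj7) (B♯ minor-major seventh) is F𝄪; the 3rd of G♯° (G♯ diminished) is B.
F𝄪 up to B is 4 semitones, a half step narrower than a perfect fourth, so the interval is diminished.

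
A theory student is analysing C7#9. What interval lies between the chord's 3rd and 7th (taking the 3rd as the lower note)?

C7#9: C–E–G–B♭–D♯.
That puts E below B♭.
E up to B♭ is 6 semitones, a half step narrower than a perfect fifth, so the interval is diminished.

diminished fifth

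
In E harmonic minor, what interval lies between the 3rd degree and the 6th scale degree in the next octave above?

E harmonic minor: E F♯ G A B C D♯.
That puts G below C.
From G to C is 17 semitones, exactly the perfect eleventh.

perfect eleventh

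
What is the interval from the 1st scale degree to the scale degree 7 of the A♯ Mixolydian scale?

minor seventh

Spelling the A♯ Mixolydian scale: A♯ B♯ C𝄪 D♯ E♯ F𝄪 G♯.
1st scale degree = A♯; scale degree 7 = G♯.
7 letter names make it a seventh; at 10 semitones (a half step narrower than major) the quality is minor.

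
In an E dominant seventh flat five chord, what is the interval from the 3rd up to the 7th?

diminished fifth

The chord tones of E7b5 are E–G#–Bb–D.
3rd = G#; 7th = D.
G# up to D is 6 semitones, a half step narrower than a perfect fifth, so the interval is diminished.
That tritone between 3rd and 7th is what gives the dominant seventh its pull toward resolution.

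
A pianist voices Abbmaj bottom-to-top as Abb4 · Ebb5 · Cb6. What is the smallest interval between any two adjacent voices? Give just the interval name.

Adjacent intervals: Abb4→Ebb5 = perfect fifth; Ebb5→Cb6 = major sixth.
The smallest is Abb4 to Ebb5, a perfect fifth (7 semitones).

perfect fifth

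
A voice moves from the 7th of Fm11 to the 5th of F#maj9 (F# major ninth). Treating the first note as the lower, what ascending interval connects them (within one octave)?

augmented sixth

The 7th of Fm11 is Eb; the 5th of F#maj9 (F# major ninth) is C#.
6 letter names make it a sixth; at 10 semitones (a half step wider than major) the quality is augmented.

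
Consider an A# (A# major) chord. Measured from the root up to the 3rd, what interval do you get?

major third

Spelling the chord: A#–C##–E#.
So we need the interval from A# up to C##.
A# up to C## spans 3 letter names and 4 semitones — a major third.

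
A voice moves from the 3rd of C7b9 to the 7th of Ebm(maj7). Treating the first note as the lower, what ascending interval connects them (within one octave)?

minor seventh

The 3rd of C7b9 is E; the 7th of Ebm(maj7) is D.
E up to D is 10 semitones, a half step narrower than a major seventh, so the interval is minor.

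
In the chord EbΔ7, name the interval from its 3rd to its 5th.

m3

Eb major seventh is spelled Eb, G, Bb, D.
So we need the interval from G up to Bb.
G up to Bb is 3 semitones, a half step narrower than a major third, so the interval is minor.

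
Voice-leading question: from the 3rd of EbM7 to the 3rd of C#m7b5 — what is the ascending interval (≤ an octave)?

EbM7 has G as its 3rd, and C#m7b5 has E as its 3rd.
From G to E is 9 semitones, exactly the major sixth.

major 6th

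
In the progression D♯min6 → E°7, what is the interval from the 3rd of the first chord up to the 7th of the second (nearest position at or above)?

D♯min6 has F♯ as its 3rd, and E°7 has D♭ as its 7th.
F♯ up to D♭ is 7 semitones, a whole step narrower than a major sixth, so the interval is diminished.

diminished 6th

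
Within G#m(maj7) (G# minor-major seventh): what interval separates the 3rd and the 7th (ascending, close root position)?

The chord tones of G#mM7 (G# minor-major seventh) are G# B D# F##.
3rd = B; 7th = F##.
B up to F## is 8 semitones, a half step wider than a perfect fifth, so the interval is augmented.

augmented 5th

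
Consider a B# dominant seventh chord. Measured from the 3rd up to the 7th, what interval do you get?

B#7: B#–D##–F##–A#.
That puts D## below A#.
5 letter names make it a fifth; at 6 semitones (a half step narrower than perfect) the quality is diminished.

diminished fifth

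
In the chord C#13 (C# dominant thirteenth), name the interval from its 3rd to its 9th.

C#13 is spelled C#-E#-G#-B-D#-A#.
So we need the interval from E# up to D#.
7 letter names make it a seventh; at 10 semitones (a half step narrower than major) the quality is minor.

minor seventh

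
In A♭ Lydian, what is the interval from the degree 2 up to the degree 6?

perfect fifth

The scale runs A♭ B♭ C D E♭ F G.
The degree 2 is B♭ and the 6th degree is F.
Counting 5 letters and 7 half steps from B♭ gives a perfect fifth.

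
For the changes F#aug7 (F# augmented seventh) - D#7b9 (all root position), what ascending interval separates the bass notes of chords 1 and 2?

major sixth

The roots are F# and D#.
Counting 6 letters and 9 half steps from F# gives a major sixth.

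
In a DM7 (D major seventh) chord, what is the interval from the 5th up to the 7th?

major 3rd

DM7 is spelled D F# A C#.
So we need the interval from A up to C#.
A up to C# spans 3 letter names and 4 semitones — a major third.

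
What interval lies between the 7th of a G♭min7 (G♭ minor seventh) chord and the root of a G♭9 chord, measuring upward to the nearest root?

M2

G♭min7 (G♭ minor seventh) has F♭ as its 7th, and G♭9 has G♭ as its root.
Counting 2 letters and 2 half steps from F♭ gives a major second.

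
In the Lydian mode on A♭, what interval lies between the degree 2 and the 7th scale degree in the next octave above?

A♭ lydian: A♭ B♭ C D E♭ F G.
That puts B♭ below G.
Counting 13 letters and 21 half steps from B♭ gives a major thirteenth.

major thirteenth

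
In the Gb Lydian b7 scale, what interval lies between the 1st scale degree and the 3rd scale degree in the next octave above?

major 10th

The scale runs Gb Ab Bb C Db Eb Fb.
1st scale degree = Gb; degree 3 (up an octave) = Bb.
Gb up to Bb spans 10 letter names and 16 semitones — a major tenth.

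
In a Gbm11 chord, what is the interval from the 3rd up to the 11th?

Gb minor eleventh: Gb Bbb Db Fb Ab Cb.
So we need the interval from Bbb up to Cb.
From Bbb to Cb is 14 semitones, exactly the major ninth.

major 9th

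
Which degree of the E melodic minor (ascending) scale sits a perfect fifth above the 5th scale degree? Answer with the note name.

The scale is E F# G A B C# D#.
The 5th scale degree is B; a perfect fifth above that is F# — scale degree 2.

F#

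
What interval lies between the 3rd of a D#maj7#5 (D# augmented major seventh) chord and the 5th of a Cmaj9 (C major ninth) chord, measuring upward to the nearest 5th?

D#maj7#5 (D# augmented major seventh) has F## as its 3rd, and Cmaj9 (C major ninth) has G as its 5th.
From F## to G: 0 semitones over a second = diminished.

diminished second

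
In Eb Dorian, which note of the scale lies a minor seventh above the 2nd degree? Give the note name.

The scale is Eb F Gb Ab Bb C Db.
The 2nd degree is F; a minor seventh above that is Eb — scale degree 1.

Eb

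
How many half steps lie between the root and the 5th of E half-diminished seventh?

6

The chord tones of E half-diminished seventh are E, G, Bb, D.
E to Bb is a diminished fifth: 6 semitones.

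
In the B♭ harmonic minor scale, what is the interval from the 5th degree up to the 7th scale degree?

M3

The scale runs B♭ C D♭ E♭ F G♭ A.
That puts F below A.
From F to A is 4 semitones, exactly the major third.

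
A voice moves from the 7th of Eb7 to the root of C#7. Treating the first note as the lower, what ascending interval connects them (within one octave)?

augmented seventh

Eb7 has Db as its 7th, and C#7 has C# as its root.
Db up to C# is 12 semitones, a half step wider than a major seventh, so the interval is augmented.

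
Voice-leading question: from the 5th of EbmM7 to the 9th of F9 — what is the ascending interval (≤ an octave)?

The 5th of EbmM7 is Bb; the 9th of F9 is G.
From Bb to G is 9 semitones, exactly the major sixth.

major sixth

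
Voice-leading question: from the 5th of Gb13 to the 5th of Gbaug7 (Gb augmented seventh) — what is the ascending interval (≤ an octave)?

A1

Gb13 has Db as its 5th, and Gbaug7 (Gb augmented seventh) has D as its 5th.
Db up to D is 1 semitone, a half step wider than a perfect unison, so the interval is augmented.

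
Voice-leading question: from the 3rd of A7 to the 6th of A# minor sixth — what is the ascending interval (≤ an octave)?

A4

The 3rd of A7 is C#; the 6th of A# minor sixth is F##.
C# up to F## is 6 semitones, a half step wider than a perfect fourth, so the interval is augmented.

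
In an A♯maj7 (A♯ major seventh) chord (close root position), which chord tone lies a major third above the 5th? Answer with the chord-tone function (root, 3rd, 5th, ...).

The chord tones of A♯maj7 (A♯ major seventh) are A♯ C𝄪 E♯ G𝄪.
The 5th is E♯. A major third above E♯ is G𝄪.
G𝄪 is the chord's 7th.

7th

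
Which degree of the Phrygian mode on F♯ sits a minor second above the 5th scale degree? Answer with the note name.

D

The scale is F♯ G A B C♯ D E.
The 5th scale degree is C♯; a minor second above that is D — scale degree 6.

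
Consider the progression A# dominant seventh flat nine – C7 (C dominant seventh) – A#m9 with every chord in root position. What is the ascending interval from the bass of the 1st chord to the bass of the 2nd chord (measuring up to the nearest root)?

The roots are A# and C.
From A# to C: 2 semitones over a third = diminished.

diminished third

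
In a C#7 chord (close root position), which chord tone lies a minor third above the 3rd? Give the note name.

C#7 (C# dominant seventh) is spelled C# E# G# B.
The 3rd is E#. A minor third above E# is G#.
G# is the chord's 5th.

G#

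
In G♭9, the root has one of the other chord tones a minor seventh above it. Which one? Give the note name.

Fb

G♭9: G♭–B♭–D♭–F♭–A♭.
The root is G♭. A minor seventh above G♭ is F♭.
F♭ is the chord's 7th.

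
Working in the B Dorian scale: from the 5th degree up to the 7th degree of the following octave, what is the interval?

The scale runs B C# D E F# G# A.
5th degree = F#; degree 7 (up an octave) = A.
10 letter names make it a tenth; at 15 semitones (a half step narrower than major) the quality is minor.

minor tenth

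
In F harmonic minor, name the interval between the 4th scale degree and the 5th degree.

M2

F harmonic minor: F G Ab Bb C Db E.
4th scale degree = Bb; degree 5 = C.
Bb up to C spans 2 letter names and 2 semitones — a major second.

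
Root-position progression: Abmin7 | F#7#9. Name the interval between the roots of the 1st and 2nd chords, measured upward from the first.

The roots are Ab and F#.
Ab up to F# is 10 semitones, a half step wider than a major sixth, so the interval is augmented.

A6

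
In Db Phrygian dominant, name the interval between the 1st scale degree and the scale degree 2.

Db phrygian dominant: Db Ebb F Gb Ab Bbb Cb.
1st scale degree = Db; 2nd degree = Ebb.
Db up to Ebb is 1 semitone, a half step narrower than a major second, so the interval is minor.

minor second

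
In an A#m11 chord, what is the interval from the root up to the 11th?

A# minor eleventh is spelled A#-C#-E#-G#-B#-D#.
That puts A# below D#.
From A# to D# is 17 semitones, exactly the perfect eleventh.

perfect eleventh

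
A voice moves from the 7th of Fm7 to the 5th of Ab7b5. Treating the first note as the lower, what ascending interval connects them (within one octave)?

Fm7 has Eb as its 7th, and Ab7b5 has Ebb as its 5th.
Eb up to Ebb is 11 semitones, a half step narrower than a perfect octave, so the interval is diminished.

diminished octave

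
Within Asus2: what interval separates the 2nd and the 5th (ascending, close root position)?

perfect 4th

Spelling the chord: A-B-E.
That puts B below E.
B up to E spans 4 letter names and 5 semitones — a perfect fourth.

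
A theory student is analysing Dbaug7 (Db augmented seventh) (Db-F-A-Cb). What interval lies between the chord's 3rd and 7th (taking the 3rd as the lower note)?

diminished 5th

That puts F below Cb.
From F to Cb: 6 semitones over a fifth = diminished.
This 3–7 tritone is the characteristic tension at the heart of the dominant sound.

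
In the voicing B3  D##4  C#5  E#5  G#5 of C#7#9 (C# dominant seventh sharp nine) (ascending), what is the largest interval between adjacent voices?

diminished seventh

Adjacent intervals: B3→D##4 = augmented third; D##4→C#5 = diminished seventh; C#5→E#5 = major third; E#5→G#5 = minor third.
The largest is D##4 to C#5, a diminished seventh (9 semitones).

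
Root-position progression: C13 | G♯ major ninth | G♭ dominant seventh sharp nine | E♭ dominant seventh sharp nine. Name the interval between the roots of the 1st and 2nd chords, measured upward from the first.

The roots are C and G♯.
C up to G♯ is 8 semitones, a half step wider than a perfect fifth, so the interval is augmented.

A5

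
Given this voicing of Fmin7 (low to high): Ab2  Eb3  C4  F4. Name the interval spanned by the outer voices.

The outer voices are Ab2 and F4.
Ab up to F spans 13 letter names and 21 semitones — a major thirteenth.

major thirteenth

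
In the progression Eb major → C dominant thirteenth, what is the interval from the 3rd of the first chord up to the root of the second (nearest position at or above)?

The 3rd of Eb major is G; the root of C dominant thirteenth is C.
Counting 4 letters and 5 half steps from G gives a perfect fourth.

perfect fourth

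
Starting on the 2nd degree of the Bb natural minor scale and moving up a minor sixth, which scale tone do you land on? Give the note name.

The scale is Bb C Db Eb F Gb Ab.
The 2nd degree is C; a minor sixth above that is Ab — scale degree 7.

Ab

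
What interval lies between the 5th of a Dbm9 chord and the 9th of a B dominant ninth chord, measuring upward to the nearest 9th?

augmented third

The 5th of Dbm9 is Ab; the 9th of B dominant ninth is C#.
3 letter names make it a third; at 5 semitones (a half step wider than major) the quality is augmented.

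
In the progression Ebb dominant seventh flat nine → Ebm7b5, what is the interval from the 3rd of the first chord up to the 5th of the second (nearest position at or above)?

The 3rd of Ebb dominant seventh flat nine is Gb; the 5th of Ebm7b5 is Bbb.
3 letter names make it a third; at 3 semitones (a half step narrower than major) the quality is minor.

m3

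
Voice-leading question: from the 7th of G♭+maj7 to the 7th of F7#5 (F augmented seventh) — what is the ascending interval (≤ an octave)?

minor seventh

The 7th of G♭+maj7 is F; the 7th of F7#5 (F augmented seventh) is E♭.
From F to E♭: 10 semitones over a seventh = minor.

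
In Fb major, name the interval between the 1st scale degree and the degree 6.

Spelling Fb major: Fb Gb Ab Bbb Cb Db Eb.
The 1st scale degree is Fb and the 6th scale degree is Db.
Fb up to Db spans 6 letter names and 9 semitones — a major sixth.

major sixth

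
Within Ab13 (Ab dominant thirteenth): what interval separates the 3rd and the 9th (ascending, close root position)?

minor seventh

Ab13 is spelled Ab, C, Eb, Gb, Bb, F.
That puts C below Bb.
C up to Bb is 10 semitones, a half step narrower than a major seventh, so the interval is minor.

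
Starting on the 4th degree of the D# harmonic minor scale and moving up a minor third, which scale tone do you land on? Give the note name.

B

The scale is D# E# F# G# A# B C##.
The 4th degree is G#; a minor third above that is B — scale degree 6.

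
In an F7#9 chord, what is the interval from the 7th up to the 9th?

The chord tones of F dominant seventh sharp nine are F-A-C-E♭-G♯.
That puts E♭ below G♯.
E♭ up to G♯ is 5 semitones, a half step wider than a major third, so the interval is augmented.

augmented third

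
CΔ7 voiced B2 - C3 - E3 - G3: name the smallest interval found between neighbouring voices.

minor second

Adjacent intervals: B2→C3 = minor second; C3→E3 = major third; E3→G3 = minor third.
The smallest is B2 to C3, a minor second (1 semitone).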